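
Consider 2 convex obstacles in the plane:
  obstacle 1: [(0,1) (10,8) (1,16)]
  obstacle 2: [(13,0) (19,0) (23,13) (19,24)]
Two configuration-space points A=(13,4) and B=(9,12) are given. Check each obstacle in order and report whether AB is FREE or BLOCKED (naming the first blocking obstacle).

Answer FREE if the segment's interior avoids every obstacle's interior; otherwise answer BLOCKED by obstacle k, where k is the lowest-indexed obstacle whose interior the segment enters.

Obstacle 1 [(0,1) (10,8) (1,16)]:
  edge (0,1)–(10,8): clear
  edge (10,8)–(1,16): clear
  edge (1,16)–(0,1): clear
  midpoint (11,8) outside
  → clear
Obstacle 2 [(13,0) (19,0) (23,13) (19,24)]:
  edge (13,0)–(19,0): clear
  edge (19,0)–(23,13): clear
  edge (23,13)–(19,24): clear
  edge (19,24)–(13,0): clear
  midpoint (11,8) outside
  → clear

FREE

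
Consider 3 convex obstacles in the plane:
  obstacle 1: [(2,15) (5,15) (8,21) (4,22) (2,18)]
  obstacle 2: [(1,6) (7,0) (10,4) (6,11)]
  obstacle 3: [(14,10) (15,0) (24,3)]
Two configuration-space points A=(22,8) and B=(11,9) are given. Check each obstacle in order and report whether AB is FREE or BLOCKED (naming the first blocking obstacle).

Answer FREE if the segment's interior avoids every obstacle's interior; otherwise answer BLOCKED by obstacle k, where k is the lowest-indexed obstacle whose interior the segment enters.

BLOCKED by obstacle 3

Obstacle 1 [(2,15) (5,15) (8,21) (4,22) (2,18)]:
  edge (2,15)–(5,15): clear
  edge (5,15)–(8,21): clear
  edge (8,21)–(4,22): clear
  edge (4,22)–(2,18): clear
  edge (2,18)–(2,15): clear
  midpoint (33/2,17/2) outside
  → clear
Obstacle 2 [(1,6) (7,0) (10,4) (6,11)]:
  edge (1,6)–(7,0): clear
  edge (7,0)–(10,4): clear
  edge (10,4)–(6,11): clear
  edge (6,11)–(1,6): clear
  midpoint (33/2,17/2) outside
  → clear
Obstacle 3 [(14,10) (15,0) (24,3)]:
  edge (14,10)–(15,0): crosses AB
  edge (15,0)–(24,3): clear
  edge (24,3)–(14,10): crosses AB
  → BLOCKED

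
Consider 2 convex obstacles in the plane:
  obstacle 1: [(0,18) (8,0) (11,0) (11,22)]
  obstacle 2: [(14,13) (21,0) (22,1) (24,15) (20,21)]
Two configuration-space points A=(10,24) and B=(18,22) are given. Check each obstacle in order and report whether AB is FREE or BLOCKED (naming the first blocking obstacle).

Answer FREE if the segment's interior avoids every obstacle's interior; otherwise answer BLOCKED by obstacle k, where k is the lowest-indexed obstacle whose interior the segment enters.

FREE

Obstacle 1 [(0,18) (8,0) (11,0) (11,22)]:
  edge (0,18)–(8,0): clear
  edge (8,0)–(11,0): clear
  edge (11,0)–(11,22): clear
  edge (11,22)–(0,18): clear
  midpoint (14,23) outside
  → clear
Obstacle 2 [(14,13) (21,0) (22,1) (24,15) (20,21)]:
  edge (14,13)–(21,0): clear
  edge (21,0)–(22,1): clear
  edge (22,1)–(24,15): clear
  edge (24,15)–(20,21): clear
  edge (20,21)–(14,13): clear
  midpoint (14,23) outside
  → clear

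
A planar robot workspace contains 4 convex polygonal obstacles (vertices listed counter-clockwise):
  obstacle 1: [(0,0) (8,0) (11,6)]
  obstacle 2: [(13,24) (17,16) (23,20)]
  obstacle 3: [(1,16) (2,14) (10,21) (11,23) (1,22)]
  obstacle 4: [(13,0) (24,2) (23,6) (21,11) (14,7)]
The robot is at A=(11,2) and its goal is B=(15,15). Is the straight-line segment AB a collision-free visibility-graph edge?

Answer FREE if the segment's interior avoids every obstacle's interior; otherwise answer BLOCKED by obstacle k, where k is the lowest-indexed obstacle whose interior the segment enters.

FREE

Obstacle 1 [(0,0) (8,0) (11,6)]:
  edge (0,0)–(8,0): clear
  edge (8,0)–(11,6): clear
  edge (11,6)–(0,0): clear
  midpoint (13,17/2) outside
  → clear
Obstacle 2 [(13,24) (17,16) (23,20)]:
  edge (13,24)–(17,16): clear
  edge (17,16)–(23,20): clear
  edge (23,20)–(13,24): clear
  midpoint (13,17/2) outside
  → clear
Obstacle 3 [(1,16) (2,14) (10,21) (11,23) (1,22)]:
  edge (1,16)–(2,14): clear
  edge (2,14)–(10,21): clear
  edge (10,21)–(11,23): clear
  edge (11,23)–(1,22): clear
  edge (1,22)–(1,16): clear
  midpoint (13,17/2) outside
  → clear
Obstacle 4 [(13,0) (24,2) (23,6) (21,11) (14,7)]:
  edge (13,0)–(24,2): clear
  edge (24,2)–(23,6): clear
  edge (23,6)–(21,11): clear
  edge (21,11)–(14,7): clear
  edge (14,7)–(13,0): clear
  midpoint (13,17/2) outside
  → clear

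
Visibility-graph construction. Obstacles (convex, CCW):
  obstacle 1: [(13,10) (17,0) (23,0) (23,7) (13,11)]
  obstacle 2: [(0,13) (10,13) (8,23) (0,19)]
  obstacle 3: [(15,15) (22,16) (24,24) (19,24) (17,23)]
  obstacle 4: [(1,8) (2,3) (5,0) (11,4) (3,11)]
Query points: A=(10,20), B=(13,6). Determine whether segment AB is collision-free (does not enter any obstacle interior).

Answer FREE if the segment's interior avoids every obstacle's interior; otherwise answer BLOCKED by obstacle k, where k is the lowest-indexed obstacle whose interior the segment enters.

Obstacle 1 [(13,10) (17,0) (23,0) (23,7) (13,11)]:
  edge (13,10)–(17,0): clear
  edge (17,0)–(23,0): clear
  edge (23,0)–(23,7): clear
  edge (23,7)–(13,11): clear
  edge (13,11)–(13,10): clear
  midpoint (23/2,13) outside
  → clear
Obstacle 2 [(0,13) (10,13) (8,23) (0,19)]:
  edge (0,13)–(10,13): clear
  edge (10,13)–(8,23): clear
  edge (8,23)–(0,19): clear
  edge (0,19)–(0,13): clear
  midpoint (23/2,13) outside
  → clear
Obstacle 3 [(15,15) (22,16) (24,24) (19,24) (17,23)]:
  edge (15,15)–(22,16): clear
  edge (22,16)–(24,24): clear
  edge (24,24)–(19,24): clear
  edge (19,24)–(17,23): clear
  edge (17,23)–(15,15): clear
  midpoint (23/2,13) outside
  → clear
Obstacle 4 [(1,8) (2,3) (5,0) (11,4) (3,11)]:
  edge (1,8)–(2,3): clear
  edge (2,3)–(5,0): clear
  edge (5,0)–(11,4): clear
  edge (11,4)–(3,11): clear
  edge (3,11)–(1,8): clear
  midpoint (23/2,13) outside
  → clear

FREE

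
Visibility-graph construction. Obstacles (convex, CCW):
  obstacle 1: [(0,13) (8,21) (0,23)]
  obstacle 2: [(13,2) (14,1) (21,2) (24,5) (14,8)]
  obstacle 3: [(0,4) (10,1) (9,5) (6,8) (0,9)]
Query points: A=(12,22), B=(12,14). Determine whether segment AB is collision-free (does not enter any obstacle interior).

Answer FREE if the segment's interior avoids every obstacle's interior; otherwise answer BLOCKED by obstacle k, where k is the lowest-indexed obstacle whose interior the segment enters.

FREE

Obstacle 1 [(0,13) (8,21) (0,23)]:
  edge (0,13)–(8,21): clear
  edge (8,21)–(0,23): clear
  edge (0,23)–(0,13): clear
  midpoint (12,18) outside
  → clear
Obstacle 2 [(13,2) (14,1) (21,2) (24,5) (14,8)]:
  edge (13,2)–(14,1): clear
  edge (14,1)–(21,2): clear
  edge (21,2)–(24,5): clear
  edge (24,5)–(14,8): clear
  edge (14,8)–(13,2): clear
  midpoint (12,18) outside
  → clear
Obstacle 3 [(0,4) (10,1) (9,5) (6,8) (0,9)]:
  edge (0,4)–(10,1): clear
  edge (10,1)–(9,5): clear
  edge (9,5)–(6,8): clear
  edge (6,8)–(0,9): clear
  edge (0,9)–(0,4): clear
  midpoint (12,18) outside
  → clear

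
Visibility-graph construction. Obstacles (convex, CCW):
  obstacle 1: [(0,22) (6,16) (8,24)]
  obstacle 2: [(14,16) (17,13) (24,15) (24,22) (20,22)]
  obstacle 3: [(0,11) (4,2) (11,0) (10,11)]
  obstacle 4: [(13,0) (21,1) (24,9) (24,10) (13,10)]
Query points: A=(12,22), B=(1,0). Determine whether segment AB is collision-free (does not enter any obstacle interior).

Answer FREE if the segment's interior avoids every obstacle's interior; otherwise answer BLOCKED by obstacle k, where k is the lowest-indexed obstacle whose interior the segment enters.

BLOCKED by obstacle 3

Obstacle 1 [(0,22) (6,16) (8,24)]:
  edge (0,22)–(6,16): clear
  edge (6,16)–(8,24): clear
  edge (8,24)–(0,22): clear
  midpoint (13/2,11) outside
  → clear
Obstacle 2 [(14,16) (17,13) (24,15) (24,22) (20,22)]:
  edge (14,16)–(17,13): clear
  edge (17,13)–(24,15): clear
  edge (24,15)–(24,22): clear
  edge (24,22)–(20,22): clear
  edge (20,22)–(14,16): clear
  midpoint (13/2,11) outside
  → clear
Obstacle 3 [(0,11) (4,2) (11,0) (10,11)]:
  edge (0,11)–(4,2): crosses AB
  edge (4,2)–(11,0): clear
  edge (11,0)–(10,11): clear
  edge (10,11)–(0,11): crosses AB
  → BLOCKED
Obstacle 4 [(13,0) (21,1) (24,9) (24,10) (13,10)]:
  edge (13,0)–(21,1): clear
  edge (21,1)–(24,9): clear
  edge (24,9)–(24,10): clear
  edge (24,10)–(13,10): clear
  edge (13,10)–(13,0): clear
  midpoint (13/2,11) outside
  → clear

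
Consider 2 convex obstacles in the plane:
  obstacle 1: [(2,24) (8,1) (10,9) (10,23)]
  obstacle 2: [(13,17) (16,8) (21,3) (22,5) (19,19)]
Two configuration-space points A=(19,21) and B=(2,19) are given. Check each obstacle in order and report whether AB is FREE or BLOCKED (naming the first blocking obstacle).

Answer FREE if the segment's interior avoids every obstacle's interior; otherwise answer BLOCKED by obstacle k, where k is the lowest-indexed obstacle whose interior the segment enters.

Obstacle 1 [(2,24) (8,1) (10,9) (10,23)]:
  edge (2,24)–(8,1): crosses AB
  edge (8,1)–(10,9): clear
  edge (10,9)–(10,23): crosses AB
  edge (10,23)–(2,24): clear
  → BLOCKED
Obstacle 2 [(13,17) (16,8) (21,3) (22,5) (19,19)]:
  edge (13,17)–(16,8): clear
  edge (16,8)–(21,3): clear
  edge (21,3)–(22,5): clear
  edge (22,5)–(19,19): clear
  edge (19,19)–(13,17): clear
  midpoint (21/2,20) outside
  → clear

BLOCKED by obstacle 1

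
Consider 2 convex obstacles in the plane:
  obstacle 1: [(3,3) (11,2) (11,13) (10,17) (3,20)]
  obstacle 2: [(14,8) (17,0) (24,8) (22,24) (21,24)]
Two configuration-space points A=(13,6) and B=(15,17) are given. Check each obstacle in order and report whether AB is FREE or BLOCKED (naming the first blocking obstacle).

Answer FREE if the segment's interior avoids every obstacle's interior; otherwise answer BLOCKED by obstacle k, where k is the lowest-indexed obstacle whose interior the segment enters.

Obstacle 1 [(3,3) (11,2) (11,13) (10,17) (3,20)]:
  edge (3,3)–(11,2): clear
  edge (11,2)–(11,13): clear
  edge (11,13)–(10,17): clear
  edge (10,17)–(3,20): clear
  edge (3,20)–(3,3): clear
  midpoint (14,23/2) outside
  → clear
Obstacle 2 [(14,8) (17,0) (24,8) (22,24) (21,24)]:
  edge (14,8)–(17,0): clear
  edge (17,0)–(24,8): clear
  edge (24,8)–(22,24): clear
  edge (22,24)–(21,24): clear
  edge (21,24)–(14,8): clear
  midpoint (14,23/2) outside
  → clear

FREE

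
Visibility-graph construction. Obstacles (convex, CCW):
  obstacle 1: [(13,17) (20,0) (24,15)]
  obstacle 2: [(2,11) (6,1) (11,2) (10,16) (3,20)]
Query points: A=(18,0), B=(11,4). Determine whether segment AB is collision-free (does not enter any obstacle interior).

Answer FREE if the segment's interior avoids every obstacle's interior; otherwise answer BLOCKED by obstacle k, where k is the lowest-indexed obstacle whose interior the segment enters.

FREE

Obstacle 1 [(13,17) (20,0) (24,15)]:
  edge (13,17)–(20,0): clear
  edge (20,0)–(24,15): clear
  edge (24,15)–(13,17): clear
  midpoint (29/2,2) outside
  → clear
Obstacle 2 [(2,11) (6,1) (11,2) (10,16) (3,20)]:
  edge (2,11)–(6,1): clear
  edge (6,1)–(11,2): clear
  edge (11,2)–(10,16): clear
  edge (10,16)–(3,20): clear
  edge (3,20)–(2,11): clear
  midpoint (29/2,2) outside
  → clear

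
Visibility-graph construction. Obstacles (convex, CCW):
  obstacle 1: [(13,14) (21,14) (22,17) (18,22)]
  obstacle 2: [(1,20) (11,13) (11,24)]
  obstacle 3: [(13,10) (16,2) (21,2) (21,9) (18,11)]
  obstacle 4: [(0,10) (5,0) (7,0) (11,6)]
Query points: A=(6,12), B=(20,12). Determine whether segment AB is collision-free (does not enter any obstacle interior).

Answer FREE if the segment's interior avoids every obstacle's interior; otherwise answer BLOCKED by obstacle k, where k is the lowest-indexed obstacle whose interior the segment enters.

FREE

Obstacle 1 [(13,14) (21,14) (22,17) (18,22)]:
  edge (13,14)–(21,14): clear
  edge (21,14)–(22,17): clear
  edge (22,17)–(18,22): clear
  edge (18,22)–(13,14): clear
  midpoint (13,12) outside
  → clear
Obstacle 2 [(1,20) (11,13) (11,24)]:
  edge (1,20)–(11,13): clear
  edge (11,13)–(11,24): clear
  edge (11,24)–(1,20): clear
  midpoint (13,12) outside
  → clear
Obstacle 3 [(13,10) (16,2) (21,2) (21,9) (18,11)]:
  edge (13,10)–(16,2): clear
  edge (16,2)–(21,2): clear
  edge (21,2)–(21,9): clear
  edge (21,9)–(18,11): clear
  edge (18,11)–(13,10): clear
  midpoint (13,12) outside
  → clear
Obstacle 4 [(0,10) (5,0) (7,0) (11,6)]:
  edge (0,10)–(5,0): clear
  edge (5,0)–(7,0): clear
  edge (7,0)–(11,6): clear
  edge (11,6)–(0,10): clear
  midpoint (13,12) outside
  → clear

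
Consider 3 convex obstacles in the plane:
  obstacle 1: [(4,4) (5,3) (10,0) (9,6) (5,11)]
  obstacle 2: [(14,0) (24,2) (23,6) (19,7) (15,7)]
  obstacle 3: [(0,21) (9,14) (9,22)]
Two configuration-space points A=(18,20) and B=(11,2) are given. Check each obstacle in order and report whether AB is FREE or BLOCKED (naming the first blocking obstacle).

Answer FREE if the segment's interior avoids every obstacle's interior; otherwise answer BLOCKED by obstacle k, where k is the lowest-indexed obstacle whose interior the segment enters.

Obstacle 1 [(4,4) (5,3) (10,0) (9,6) (5,11)]:
  edge (4,4)–(5,3): clear
  edge (5,3)–(10,0): clear
  edge (10,0)–(9,6): clear
  edge (9,6)–(5,11): clear
  edge (5,11)–(4,4): clear
  midpoint (29/2,11) outside
  → clear
Obstacle 2 [(14,0) (24,2) (23,6) (19,7) (15,7)]:
  edge (14,0)–(24,2): clear
  edge (24,2)–(23,6): clear
  edge (23,6)–(19,7): clear
  edge (19,7)–(15,7): clear
  edge (15,7)–(14,0): clear
  midpoint (29/2,11) outside
  → clear
Obstacle 3 [(0,21) (9,14) (9,22)]:
  edge (0,21)–(9,14): clear
  edge (9,14)–(9,22): clear
  edge (9,22)–(0,21): clear
  midpoint (29/2,11) outside
  → clear

FREE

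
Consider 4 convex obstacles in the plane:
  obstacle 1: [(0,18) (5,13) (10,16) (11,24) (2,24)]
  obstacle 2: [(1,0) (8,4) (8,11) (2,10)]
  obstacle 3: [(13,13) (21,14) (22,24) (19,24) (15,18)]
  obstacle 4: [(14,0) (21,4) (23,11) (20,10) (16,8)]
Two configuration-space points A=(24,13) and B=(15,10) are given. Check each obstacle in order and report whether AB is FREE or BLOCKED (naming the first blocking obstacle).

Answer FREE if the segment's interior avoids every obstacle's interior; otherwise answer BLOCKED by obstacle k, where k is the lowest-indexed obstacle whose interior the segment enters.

FREE

Obstacle 1 [(0,18) (5,13) (10,16) (11,24) (2,24)]:
  edge (0,18)–(5,13): clear
  edge (5,13)–(10,16): clear
  edge (10,16)–(11,24): clear
  edge (11,24)–(2,24): clear
  edge (2,24)–(0,18): clear
  midpoint (39/2,23/2) outside
  → clear
Obstacle 2 [(1,0) (8,4) (8,11) (2,10)]:
  edge (1,0)–(8,4): clear
  edge (8,4)–(8,11): clear
  edge (8,11)–(2,10): clear
  edge (2,10)–(1,0): clear
  midpoint (39/2,23/2) outside
  → clear
Obstacle 3 [(13,13) (21,14) (22,24) (19,24) (15,18)]:
  edge (13,13)–(21,14): clear
  edge (21,14)–(22,24): clear
  edge (22,24)–(19,24): clear
  edge (19,24)–(15,18): clear
  edge (15,18)–(13,13): clear
  midpoint (39/2,23/2) outside
  → clear
Obstacle 4 [(14,0) (21,4) (23,11) (20,10) (16,8)]:
  edge (14,0)–(21,4): clear
  edge (21,4)–(23,11): clear
  edge (23,11)–(20,10): clear
  edge (20,10)–(16,8): clear
  edge (16,8)–(14,0): clear
  midpoint (39/2,23/2) outside
  → clear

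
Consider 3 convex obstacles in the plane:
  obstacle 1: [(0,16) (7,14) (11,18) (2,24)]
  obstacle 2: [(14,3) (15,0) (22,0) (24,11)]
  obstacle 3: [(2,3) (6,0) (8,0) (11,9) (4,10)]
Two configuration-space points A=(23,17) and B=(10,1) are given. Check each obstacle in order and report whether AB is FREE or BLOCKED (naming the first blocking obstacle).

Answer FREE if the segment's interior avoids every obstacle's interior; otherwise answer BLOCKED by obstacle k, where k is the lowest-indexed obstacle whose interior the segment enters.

FREE

Obstacle 1 [(0,16) (7,14) (11,18) (2,24)]:
  edge (0,16)–(7,14): clear
  edge (7,14)–(11,18): clear
  edge (11,18)–(2,24): clear
  edge (2,24)–(0,16): clear
  midpoint (33/2,9) outside
  → clear
Obstacle 2 [(14,3) (15,0) (22,0) (24,11)]:
  edge (14,3)–(15,0): clear
  edge (15,0)–(22,0): clear
  edge (22,0)–(24,11): clear
  edge (24,11)–(14,3): clear
  midpoint (33/2,9) outside
  → clear
Obstacle 3 [(2,3) (6,0) (8,0) (11,9) (4,10)]:
  edge (2,3)–(6,0): clear
  edge (6,0)–(8,0): clear
  edge (8,0)–(11,9): clear
  edge (11,9)–(4,10): clear
  edge (4,10)–(2,3): clear
  midpoint (33/2,9) outside
  → clear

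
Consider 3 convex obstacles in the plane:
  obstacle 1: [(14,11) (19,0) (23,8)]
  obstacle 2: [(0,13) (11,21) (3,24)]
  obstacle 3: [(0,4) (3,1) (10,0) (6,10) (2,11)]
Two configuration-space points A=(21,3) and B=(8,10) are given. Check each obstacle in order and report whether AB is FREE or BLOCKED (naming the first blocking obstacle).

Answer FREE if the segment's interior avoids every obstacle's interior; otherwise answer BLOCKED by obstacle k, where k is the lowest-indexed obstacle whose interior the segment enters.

BLOCKED by obstacle 1

Obstacle 1 [(14,11) (19,0) (23,8)]:
  edge (14,11)–(19,0): crosses AB
  edge (19,0)–(23,8): crosses AB
  edge (23,8)–(14,11): clear
  → BLOCKED
Obstacle 2 [(0,13) (11,21) (3,24)]:
  edge (0,13)–(11,21): clear
  edge (11,21)–(3,24): clear
  edge (3,24)–(0,13): clear
  midpoint (29/2,13/2) outside
  → clear
Obstacle 3 [(0,4) (3,1) (10,0) (6,10) (2,11)]:
  edge (0,4)–(3,1): clear
  edge (3,1)–(10,0): clear
  edge (10,0)–(6,10): clear
  edge (6,10)–(2,11): clear
  edge (2,11)–(0,4): clear
  midpoint (29/2,13/2) outside
  → clear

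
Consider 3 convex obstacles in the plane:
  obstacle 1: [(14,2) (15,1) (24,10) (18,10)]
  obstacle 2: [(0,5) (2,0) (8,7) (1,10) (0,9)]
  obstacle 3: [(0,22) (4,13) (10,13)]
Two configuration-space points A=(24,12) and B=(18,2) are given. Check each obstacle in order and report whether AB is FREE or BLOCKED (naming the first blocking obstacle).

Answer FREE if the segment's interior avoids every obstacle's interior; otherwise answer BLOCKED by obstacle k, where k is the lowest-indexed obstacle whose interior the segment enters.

Obstacle 1 [(14,2) (15,1) (24,10) (18,10)]:
  edge (14,2)–(15,1): clear
  edge (15,1)–(24,10): crosses AB
  edge (24,10)–(18,10): crosses AB
  edge (18,10)–(14,2): clear
  → BLOCKED
Obstacle 2 [(0,5) (2,0) (8,7) (1,10) (0,9)]:
  edge (0,5)–(2,0): clear
  edge (2,0)–(8,7): clear
  edge (8,7)–(1,10): clear
  edge (1,10)–(0,9): clear
  edge (0,9)–(0,5): clear
  midpoint (21,7) outside
  → clear
Obstacle 3 [(0,22) (4,13) (10,13)]:
  edge (0,22)–(4,13): clear
  edge (4,13)–(10,13): clear
  edge (10,13)–(0,22): clear
  midpoint (21,7) outside
  → clear

BLOCKED by obstacle 1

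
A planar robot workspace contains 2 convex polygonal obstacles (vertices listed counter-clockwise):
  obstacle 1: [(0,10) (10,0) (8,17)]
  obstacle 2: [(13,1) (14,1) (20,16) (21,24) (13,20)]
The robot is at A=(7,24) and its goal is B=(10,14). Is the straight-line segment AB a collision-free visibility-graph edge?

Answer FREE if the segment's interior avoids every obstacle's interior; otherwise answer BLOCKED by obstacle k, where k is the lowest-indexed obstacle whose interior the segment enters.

Obstacle 1 [(0,10) (10,0) (8,17)]:
  edge (0,10)–(10,0): clear
  edge (10,0)–(8,17): clear
  edge (8,17)–(0,10): clear
  midpoint (17/2,19) outside
  → clear
Obstacle 2 [(13,1) (14,1) (20,16) (21,24) (13,20)]:
  edge (13,1)–(14,1): clear
  edge (14,1)–(20,16): clear
  edge (20,16)–(21,24): clear
  edge (21,24)–(13,20): clear
  edge (13,20)–(13,1): clear
  midpoint (17/2,19) outside
  → clear

FREE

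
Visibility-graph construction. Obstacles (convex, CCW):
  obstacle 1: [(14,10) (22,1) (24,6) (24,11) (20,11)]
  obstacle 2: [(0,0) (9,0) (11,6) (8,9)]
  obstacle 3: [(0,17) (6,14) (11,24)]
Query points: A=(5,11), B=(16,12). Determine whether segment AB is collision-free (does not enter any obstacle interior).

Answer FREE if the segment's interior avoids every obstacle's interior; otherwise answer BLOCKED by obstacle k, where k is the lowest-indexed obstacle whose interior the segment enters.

Obstacle 1 [(14,10) (22,1) (24,6) (24,11) (20,11)]:
  edge (14,10)–(22,1): clear
  edge (22,1)–(24,6): clear
  edge (24,6)–(24,11): clear
  edge (24,11)–(20,11): clear
  edge (20,11)–(14,10): clear
  midpoint (21/2,23/2) outside
  → clear
Obstacle 2 [(0,0) (9,0) (11,6) (8,9)]:
  edge (0,0)–(9,0): clear
  edge (9,0)–(11,6): clear
  edge (11,6)–(8,9): clear
  edge (8,9)–(0,0): clear
  midpoint (21/2,23/2) outside
  → clear
Obstacle 3 [(0,17) (6,14) (11,24)]:
  edge (0,17)–(6,14): clear
  edge (6,14)–(11,24): clear
  edge (11,24)–(0,17): clear
  midpoint (21/2,23/2) outside
  → clear

FREE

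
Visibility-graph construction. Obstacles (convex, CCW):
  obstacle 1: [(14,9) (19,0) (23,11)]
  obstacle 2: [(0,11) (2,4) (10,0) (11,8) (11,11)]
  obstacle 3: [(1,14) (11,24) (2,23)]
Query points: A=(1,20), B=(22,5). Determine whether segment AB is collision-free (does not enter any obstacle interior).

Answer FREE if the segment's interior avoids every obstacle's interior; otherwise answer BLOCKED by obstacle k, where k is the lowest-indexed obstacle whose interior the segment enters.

BLOCKED by obstacle 1

Obstacle 1 [(14,9) (19,0) (23,11)]:
  edge (14,9)–(19,0): clear
  edge (19,0)–(23,11): crosses AB
  edge (23,11)–(14,9): crosses AB
  → BLOCKED
Obstacle 2 [(0,11) (2,4) (10,0) (11,8) (11,11)]:
  edge (0,11)–(2,4): clear
  edge (2,4)–(10,0): clear
  edge (10,0)–(11,8): clear
  edge (11,8)–(11,11): clear
  edge (11,11)–(0,11): clear
  midpoint (23/2,25/2) outside
  → clear
Obstacle 3 [(1,14) (11,24) (2,23)]:
  edge (1,14)–(11,24): crosses AB
  edge (11,24)–(2,23): clear
  edge (2,23)–(1,14): crosses AB
  → BLOCKED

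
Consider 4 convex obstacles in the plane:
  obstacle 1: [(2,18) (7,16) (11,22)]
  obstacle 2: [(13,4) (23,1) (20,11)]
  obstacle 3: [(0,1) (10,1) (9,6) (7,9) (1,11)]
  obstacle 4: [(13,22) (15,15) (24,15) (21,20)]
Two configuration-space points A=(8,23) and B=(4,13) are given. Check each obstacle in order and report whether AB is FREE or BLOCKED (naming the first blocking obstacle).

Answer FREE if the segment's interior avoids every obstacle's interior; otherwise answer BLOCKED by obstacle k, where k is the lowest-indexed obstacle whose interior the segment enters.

Obstacle 1 [(2,18) (7,16) (11,22)]:
  edge (2,18)–(7,16): crosses AB
  edge (7,16)–(11,22): clear
  edge (11,22)–(2,18): crosses AB
  → BLOCKED
Obstacle 2 [(13,4) (23,1) (20,11)]:
  edge (13,4)–(23,1): clear
  edge (23,1)–(20,11): clear
  edge (20,11)–(13,4): clear
  midpoint (6,18) outside
  → clear
Obstacle 3 [(0,1) (10,1) (9,6) (7,9) (1,11)]:
  edge (0,1)–(10,1): clear
  edge (10,1)–(9,6): clear
  edge (9,6)–(7,9): clear
  edge (7,9)–(1,11): clear
  edge (1,11)–(0,1): clear
  midpoint (6,18) outside
  → clear
Obstacle 4 [(13,22) (15,15) (24,15) (21,20)]:
  edge (13,22)–(15,15): clear
  edge (15,15)–(24,15): clear
  edge (24,15)–(21,20): clear
  edge (21,20)–(13,22): clear
  midpoint (6,18) outside
  → clear

BLOCKED by obstacle 1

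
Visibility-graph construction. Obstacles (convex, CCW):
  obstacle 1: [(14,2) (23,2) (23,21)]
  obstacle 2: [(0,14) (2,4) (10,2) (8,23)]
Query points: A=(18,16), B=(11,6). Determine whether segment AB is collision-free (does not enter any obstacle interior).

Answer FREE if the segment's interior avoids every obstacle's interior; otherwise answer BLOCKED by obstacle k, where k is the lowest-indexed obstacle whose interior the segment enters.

Obstacle 1 [(14,2) (23,2) (23,21)]:
  edge (14,2)–(23,2): clear
  edge (23,2)–(23,21): clear
  edge (23,21)–(14,2): clear
  midpoint (29/2,11) outside
  → clear
Obstacle 2 [(0,14) (2,4) (10,2) (8,23)]:
  edge (0,14)–(2,4): clear
  edge (2,4)–(10,2): clear
  edge (10,2)–(8,23): clear
  edge (8,23)–(0,14): clear
  midpoint (29/2,11) outside
  → clear

FREE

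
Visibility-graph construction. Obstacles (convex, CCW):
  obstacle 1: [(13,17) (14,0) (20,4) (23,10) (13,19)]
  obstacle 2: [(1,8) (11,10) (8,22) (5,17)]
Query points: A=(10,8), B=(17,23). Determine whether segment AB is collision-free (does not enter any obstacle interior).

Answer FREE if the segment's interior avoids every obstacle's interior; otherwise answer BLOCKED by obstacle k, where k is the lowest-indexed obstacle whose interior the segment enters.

Obstacle 1 [(13,17) (14,0) (20,4) (23,10) (13,19)]:
  edge (13,17)–(14,0): crosses AB
  edge (14,0)–(20,4): clear
  edge (20,4)–(23,10): clear
  edge (23,10)–(13,19): crosses AB
  edge (13,19)–(13,17): clear
  → BLOCKED
Obstacle 2 [(1,8) (11,10) (8,22) (5,17)]:
  edge (1,8)–(11,10): crosses AB
  edge (11,10)–(8,22): crosses AB
  edge (8,22)–(5,17): clear
  edge (5,17)–(1,8): clear
  → BLOCKED

BLOCKED by obstacle 1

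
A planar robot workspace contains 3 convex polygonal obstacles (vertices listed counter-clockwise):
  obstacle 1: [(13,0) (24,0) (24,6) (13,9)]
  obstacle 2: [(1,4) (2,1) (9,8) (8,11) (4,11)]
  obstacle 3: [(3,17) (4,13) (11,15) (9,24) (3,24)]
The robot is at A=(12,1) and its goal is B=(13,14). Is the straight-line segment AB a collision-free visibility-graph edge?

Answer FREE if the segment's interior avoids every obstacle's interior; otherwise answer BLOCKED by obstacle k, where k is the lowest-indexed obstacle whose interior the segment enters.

FREE

Obstacle 1 [(13,0) (24,0) (24,6) (13,9)]:
  edge (13,0)–(24,0): clear
  edge (24,0)–(24,6): clear
  edge (24,6)–(13,9): clear
  edge (13,9)–(13,0): clear
  midpoint (25/2,15/2) outside
  → clear
Obstacle 2 [(1,4) (2,1) (9,8) (8,11) (4,11)]:
  edge (1,4)–(2,1): clear
  edge (2,1)–(9,8): clear
  edge (9,8)–(8,11): clear
  edge (8,11)–(4,11): clear
  edge (4,11)–(1,4): clear
  midpoint (25/2,15/2) outside
  → clear
Obstacle 3 [(3,17) (4,13) (11,15) (9,24) (3,24)]:
  edge (3,17)–(4,13): clear
  edge (4,13)–(11,15): clear
  edge (11,15)–(9,24): clear
  edge (9,24)–(3,24): clear
  edge (3,24)–(3,17): clear
  midpoint (25/2,15/2) outside
  → clear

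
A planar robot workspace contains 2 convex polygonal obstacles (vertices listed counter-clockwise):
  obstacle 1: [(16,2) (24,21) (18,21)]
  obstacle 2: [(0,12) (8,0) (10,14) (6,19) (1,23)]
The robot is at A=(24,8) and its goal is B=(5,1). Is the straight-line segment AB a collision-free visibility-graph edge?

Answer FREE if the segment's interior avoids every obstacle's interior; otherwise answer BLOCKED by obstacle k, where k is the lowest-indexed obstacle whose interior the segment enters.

Obstacle 1 [(16,2) (24,21) (18,21)]:
  edge (16,2)–(24,21): crosses AB
  edge (24,21)–(18,21): clear
  edge (18,21)–(16,2): crosses AB
  → BLOCKED
Obstacle 2 [(0,12) (8,0) (10,14) (6,19) (1,23)]:
  edge (0,12)–(8,0): crosses AB
  edge (8,0)–(10,14): crosses AB
  edge (10,14)–(6,19): clear
  edge (6,19)–(1,23): clear
  edge (1,23)–(0,12): clear
  → BLOCKED

BLOCKED by obstacle 1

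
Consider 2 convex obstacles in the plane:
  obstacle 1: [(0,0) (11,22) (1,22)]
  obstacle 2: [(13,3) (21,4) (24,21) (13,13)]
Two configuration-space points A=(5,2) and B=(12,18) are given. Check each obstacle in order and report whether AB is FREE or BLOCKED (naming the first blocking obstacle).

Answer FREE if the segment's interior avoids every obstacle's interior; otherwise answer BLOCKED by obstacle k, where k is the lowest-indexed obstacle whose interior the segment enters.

FREE

Obstacle 1 [(0,0) (11,22) (1,22)]:
  edge (0,0)–(11,22): clear
  edge (11,22)–(1,22): clear
  edge (1,22)–(0,0): clear
  midpoint (17/2,10) outside
  → clear
Obstacle 2 [(13,3) (21,4) (24,21) (13,13)]:
  edge (13,3)–(21,4): clear
  edge (21,4)–(24,21): clear
  edge (24,21)–(13,13): clear
  edge (13,13)–(13,3): clear
  midpoint (17/2,10) outside
  → clear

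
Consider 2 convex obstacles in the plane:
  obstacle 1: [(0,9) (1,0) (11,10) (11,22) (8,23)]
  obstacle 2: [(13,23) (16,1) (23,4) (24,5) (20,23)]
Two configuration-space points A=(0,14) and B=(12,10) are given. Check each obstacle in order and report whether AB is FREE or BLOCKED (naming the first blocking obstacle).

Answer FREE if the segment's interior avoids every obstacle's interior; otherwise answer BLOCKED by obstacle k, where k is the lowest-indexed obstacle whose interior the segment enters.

BLOCKED by obstacle 1

Obstacle 1 [(0,9) (1,0) (11,10) (11,22) (8,23)]:
  edge (0,9)–(1,0): clear
  edge (1,0)–(11,10): clear
  edge (11,10)–(11,22): crosses AB
  edge (11,22)–(8,23): clear
  edge (8,23)–(0,9): crosses AB
  → BLOCKED
Obstacle 2 [(13,23) (16,1) (23,4) (24,5) (20,23)]:
  edge (13,23)–(16,1): clear
  edge (16,1)–(23,4): clear
  edge (23,4)–(24,5): clear
  edge (24,5)–(20,23): clear
  edge (20,23)–(13,23): clear
  midpoint (6,12) outside
  → clear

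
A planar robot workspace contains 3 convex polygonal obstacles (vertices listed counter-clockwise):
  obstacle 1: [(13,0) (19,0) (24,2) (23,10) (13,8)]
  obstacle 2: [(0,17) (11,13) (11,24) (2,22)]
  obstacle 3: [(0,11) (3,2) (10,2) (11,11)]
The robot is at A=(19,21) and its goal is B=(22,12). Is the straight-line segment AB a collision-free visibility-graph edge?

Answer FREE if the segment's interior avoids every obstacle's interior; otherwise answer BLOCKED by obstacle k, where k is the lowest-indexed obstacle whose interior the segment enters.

Obstacle 1 [(13,0) (19,0) (24,2) (23,10) (13,8)]:
  edge (13,0)–(19,0): clear
  edge (19,0)–(24,2): clear
  edge (24,2)–(23,10): clear
  edge (23,10)–(13,8): clear
  edge (13,8)–(13,0): clear
  midpoint (41/2,33/2) outside
  → clear
Obstacle 2 [(0,17) (11,13) (11,24) (2,22)]:
  edge (0,17)–(11,13): clear
  edge (11,13)–(11,24): clear
  edge (11,24)–(2,22): clear
  edge (2,22)–(0,17): clear
  midpoint (41/2,33/2) outside
  → clear
Obstacle 3 [(0,11) (3,2) (10,2) (11,11)]:
  edge (0,11)–(3,2): clear
  edge (3,2)–(10,2): clear
  edge (10,2)–(11,11): clear
  edge (11,11)–(0,11): clear
  midpoint (41/2,33/2) outside
  → clear

FREE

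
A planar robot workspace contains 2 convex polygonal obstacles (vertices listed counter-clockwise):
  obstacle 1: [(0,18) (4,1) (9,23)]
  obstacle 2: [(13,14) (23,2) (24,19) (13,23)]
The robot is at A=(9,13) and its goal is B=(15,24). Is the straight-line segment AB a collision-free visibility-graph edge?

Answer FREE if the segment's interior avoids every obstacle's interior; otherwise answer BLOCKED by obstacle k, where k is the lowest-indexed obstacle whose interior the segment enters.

Obstacle 1 [(0,18) (4,1) (9,23)]:
  edge (0,18)–(4,1): clear
  edge (4,1)–(9,23): clear
  edge (9,23)–(0,18): clear
  midpoint (12,37/2) outside
  → clear
Obstacle 2 [(13,14) (23,2) (24,19) (13,23)]:
  edge (13,14)–(23,2): clear
  edge (23,2)–(24,19): clear
  edge (24,19)–(13,23): crosses AB
  edge (13,23)–(13,14): crosses AB
  → BLOCKED

BLOCKED by obstacle 2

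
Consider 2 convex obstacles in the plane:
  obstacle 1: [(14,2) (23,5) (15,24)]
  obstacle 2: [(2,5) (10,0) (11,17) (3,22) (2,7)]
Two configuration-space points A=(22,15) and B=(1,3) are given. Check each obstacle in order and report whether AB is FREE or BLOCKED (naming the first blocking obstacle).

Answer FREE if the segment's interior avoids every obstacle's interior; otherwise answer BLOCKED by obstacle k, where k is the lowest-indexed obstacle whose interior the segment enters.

BLOCKED by obstacle 1

Obstacle 1 [(14,2) (23,5) (15,24)]:
  edge (14,2)–(23,5): clear
  edge (23,5)–(15,24): crosses AB
  edge (15,24)–(14,2): crosses AB
  → BLOCKED
Obstacle 2 [(2,5) (10,0) (11,17) (3,22) (2,7)]:
  edge (2,5)–(10,0): crosses AB
  edge (10,0)–(11,17): crosses AB
  edge (11,17)–(3,22): clear
  edge (3,22)–(2,7): clear
  edge (2,7)–(2,5): clear
  → BLOCKED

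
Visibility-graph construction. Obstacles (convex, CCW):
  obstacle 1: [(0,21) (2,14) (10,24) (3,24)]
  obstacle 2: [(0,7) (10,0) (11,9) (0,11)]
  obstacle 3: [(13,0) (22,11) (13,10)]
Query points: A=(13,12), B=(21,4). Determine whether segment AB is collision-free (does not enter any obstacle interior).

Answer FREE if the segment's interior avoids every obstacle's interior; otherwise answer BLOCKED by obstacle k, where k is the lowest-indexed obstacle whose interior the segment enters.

BLOCKED by obstacle 3

Obstacle 1 [(0,21) (2,14) (10,24) (3,24)]:
  edge (0,21)–(2,14): clear
  edge (2,14)–(10,24): clear
  edge (10,24)–(3,24): clear
  edge (3,24)–(0,21): clear
  midpoint (17,8) outside
  → clear
Obstacle 2 [(0,7) (10,0) (11,9) (0,11)]:
  edge (0,7)–(10,0): clear
  edge (10,0)–(11,9): clear
  edge (11,9)–(0,11): clear
  edge (0,11)–(0,7): clear
  midpoint (17,8) outside
  → clear
Obstacle 3 [(13,0) (22,11) (13,10)]:
  edge (13,0)–(22,11): crosses AB
  edge (22,11)–(13,10): crosses AB
  edge (13,10)–(13,0): clear
  → BLOCKED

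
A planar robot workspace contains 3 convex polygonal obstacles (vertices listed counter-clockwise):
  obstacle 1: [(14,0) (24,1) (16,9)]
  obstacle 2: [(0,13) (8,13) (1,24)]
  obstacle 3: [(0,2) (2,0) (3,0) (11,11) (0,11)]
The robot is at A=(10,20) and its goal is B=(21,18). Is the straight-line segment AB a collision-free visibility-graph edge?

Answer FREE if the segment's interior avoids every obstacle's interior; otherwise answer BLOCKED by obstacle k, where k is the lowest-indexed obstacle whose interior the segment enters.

Obstacle 1 [(14,0) (24,1) (16,9)]:
  edge (14,0)–(24,1): clear
  edge (24,1)–(16,9): clear
  edge (16,9)–(14,0): clear
  midpoint (31/2,19) outside
  → clear
Obstacle 2 [(0,13) (8,13) (1,24)]:
  edge (0,13)–(8,13): clear
  edge (8,13)–(1,24): clear
  edge (1,24)–(0,13): clear
  midpoint (31/2,19) outside
  → clear
Obstacle 3 [(0,2) (2,0) (3,0) (11,11) (0,11)]:
  edge (0,2)–(2,0): clear
  edge (2,0)–(3,0): clear
  edge (3,0)–(11,11): clear
  edge (11,11)–(0,11): clear
  edge (0,11)–(0,2): clear
  midpoint (31/2,19) outside
  → clear

FREE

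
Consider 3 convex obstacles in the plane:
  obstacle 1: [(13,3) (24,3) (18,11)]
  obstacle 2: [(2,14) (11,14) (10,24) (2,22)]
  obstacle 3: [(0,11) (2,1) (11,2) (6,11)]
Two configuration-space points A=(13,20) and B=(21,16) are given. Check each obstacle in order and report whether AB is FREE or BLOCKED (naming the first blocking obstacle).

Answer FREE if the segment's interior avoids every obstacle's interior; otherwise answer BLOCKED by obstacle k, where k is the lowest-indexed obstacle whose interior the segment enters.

Obstacle 1 [(13,3) (24,3) (18,11)]:
  edge (13,3)–(24,3): clear
  edge (24,3)–(18,11): clear
  edge (18,11)–(13,3): clear
  midpoint (17,18) outside
  → clear
Obstacle 2 [(2,14) (11,14) (10,24) (2,22)]:
  edge (2,14)–(11,14): clear
  edge (11,14)–(10,24): clear
  edge (10,24)–(2,22): clear
  edge (2,22)–(2,14): clear
  midpoint (17,18) outside
  → clear
Obstacle 3 [(0,11) (2,1) (11,2) (6,11)]:
  edge (0,11)–(2,1): clear
  edge (2,1)–(11,2): clear
  edge (11,2)–(6,11): clear
  edge (6,11)–(0,11): clear
  midpoint (17,18) outside
  → clear

FREE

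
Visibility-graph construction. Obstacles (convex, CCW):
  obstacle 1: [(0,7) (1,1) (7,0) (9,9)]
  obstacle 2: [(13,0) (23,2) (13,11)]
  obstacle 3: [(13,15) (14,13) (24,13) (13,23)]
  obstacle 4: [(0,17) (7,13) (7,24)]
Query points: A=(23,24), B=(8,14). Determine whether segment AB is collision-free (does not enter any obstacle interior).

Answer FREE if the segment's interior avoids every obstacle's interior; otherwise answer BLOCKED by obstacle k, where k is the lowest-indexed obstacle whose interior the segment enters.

BLOCKED by obstacle 3

Obstacle 1 [(0,7) (1,1) (7,0) (9,9)]:
  edge (0,7)–(1,1): clear
  edge (1,1)–(7,0): clear
  edge (7,0)–(9,9): clear
  edge (9,9)–(0,7): clear
  midpoint (31/2,19) outside
  → clear
Obstacle 2 [(13,0) (23,2) (13,11)]:
  edge (13,0)–(23,2): clear
  edge (23,2)–(13,11): clear
  edge (13,11)–(13,0): clear
  midpoint (31/2,19) outside
  → clear
Obstacle 3 [(13,15) (14,13) (24,13) (13,23)]:
  edge (13,15)–(14,13): clear
  edge (14,13)–(24,13): clear
  edge (24,13)–(13,23): crosses AB
  edge (13,23)–(13,15): crosses AB
  → BLOCKED
Obstacle 4 [(0,17) (7,13) (7,24)]:
  edge (0,17)–(7,13): clear
  edge (7,13)–(7,24): clear
  edge (7,24)–(0,17): clear
  midpoint (31/2,19) outside
  → clear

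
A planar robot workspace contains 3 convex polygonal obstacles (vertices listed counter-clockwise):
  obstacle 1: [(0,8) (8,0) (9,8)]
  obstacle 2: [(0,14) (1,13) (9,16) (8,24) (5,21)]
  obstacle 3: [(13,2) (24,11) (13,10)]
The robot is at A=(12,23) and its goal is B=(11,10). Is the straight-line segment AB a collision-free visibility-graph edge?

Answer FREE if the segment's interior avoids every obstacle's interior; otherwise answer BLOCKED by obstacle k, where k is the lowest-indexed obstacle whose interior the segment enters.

Obstacle 1 [(0,8) (8,0) (9,8)]:
  edge (0,8)–(8,0): clear
  edge (8,0)–(9,8): clear
  edge (9,8)–(0,8): clear
  midpoint (23/2,33/2) outside
  → clear
Obstacle 2 [(0,14) (1,13) (9,16) (8,24) (5,21)]:
  edge (0,14)–(1,13): clear
  edge (1,13)–(9,16): clear
  edge (9,16)–(8,24): clear
  edge (8,24)–(5,21): clear
  edge (5,21)–(0,14): clear
  midpoint (23/2,33/2) outside
  → clear
Obstacle 3 [(13,2) (24,11) (13,10)]:
  edge (13,2)–(24,11): clear
  edge (24,11)–(13,10): clear
  edge (13,10)–(13,2): clear
  midpoint (23/2,33/2) outside
  → clear

FREE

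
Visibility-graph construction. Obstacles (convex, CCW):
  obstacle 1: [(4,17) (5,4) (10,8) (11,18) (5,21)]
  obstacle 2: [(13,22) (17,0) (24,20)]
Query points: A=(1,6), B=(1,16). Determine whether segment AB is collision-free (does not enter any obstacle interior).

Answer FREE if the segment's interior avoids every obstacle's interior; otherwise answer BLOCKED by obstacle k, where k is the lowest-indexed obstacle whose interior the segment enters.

FREE

Obstacle 1 [(4,17) (5,4) (10,8) (11,18) (5,21)]:
  edge (4,17)–(5,4): clear
  edge (5,4)–(10,8): clear
  edge (10,8)–(11,18): clear
  edge (11,18)–(5,21): clear
  edge (5,21)–(4,17): clear
  midpoint (1,11) outside
  → clear
Obstacle 2 [(13,22) (17,0) (24,20)]:
  edge (13,22)–(17,0): clear
  edge (17,0)–(24,20): clear
  edge (24,20)–(13,22): clear
  midpoint (1,11) outside
  → clear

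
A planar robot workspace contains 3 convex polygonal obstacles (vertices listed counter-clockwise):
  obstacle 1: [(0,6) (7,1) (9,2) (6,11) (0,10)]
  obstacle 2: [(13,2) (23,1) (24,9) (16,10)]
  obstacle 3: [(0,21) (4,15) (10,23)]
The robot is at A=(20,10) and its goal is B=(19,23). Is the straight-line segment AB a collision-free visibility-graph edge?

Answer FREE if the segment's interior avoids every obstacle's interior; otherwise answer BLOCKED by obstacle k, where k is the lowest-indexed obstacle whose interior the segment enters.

Obstacle 1 [(0,6) (7,1) (9,2) (6,11) (0,10)]:
  edge (0,6)–(7,1): clear
  edge (7,1)–(9,2): clear
  edge (9,2)–(6,11): clear
  edge (6,11)–(0,10): clear
  edge (0,10)–(0,6): clear
  midpoint (39/2,33/2) outside
  → clear
Obstacle 2 [(13,2) (23,1) (24,9) (16,10)]:
  edge (13,2)–(23,1): clear
  edge (23,1)–(24,9): clear
  edge (24,9)–(16,10): clear
  edge (16,10)–(13,2): clear
  midpoint (39/2,33/2) outside
  → clear
Obstacle 3 [(0,21) (4,15) (10,23)]:
  edge (0,21)–(4,15): clear
  edge (4,15)–(10,23): clear
  edge (10,23)–(0,21): clear
  midpoint (39/2,33/2) outside
  → clear

FREE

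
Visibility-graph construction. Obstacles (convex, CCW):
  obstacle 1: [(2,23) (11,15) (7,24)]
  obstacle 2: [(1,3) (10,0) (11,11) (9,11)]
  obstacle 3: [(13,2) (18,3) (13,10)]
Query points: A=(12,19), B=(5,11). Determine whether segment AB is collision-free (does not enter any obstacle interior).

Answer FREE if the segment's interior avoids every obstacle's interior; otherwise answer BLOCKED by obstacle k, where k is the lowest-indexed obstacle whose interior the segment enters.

BLOCKED by obstacle 1

Obstacle 1 [(2,23) (11,15) (7,24)]:
  edge (2,23)–(11,15): crosses AB
  edge (11,15)–(7,24): crosses AB
  edge (7,24)–(2,23): clear
  → BLOCKED
Obstacle 2 [(1,3) (10,0) (11,11) (9,11)]:
  edge (1,3)–(10,0): clear
  edge (10,0)–(11,11): clear
  edge (11,11)–(9,11): clear
  edge (9,11)–(1,3): clear
  midpoint (17/2,15) outside
  → clear
Obstacle 3 [(13,2) (18,3) (13,10)]:
  edge (13,2)–(18,3): clear
  edge (18,3)–(13,10): clear
  edge (13,10)–(13,2): clear
  midpoint (17/2,15) outside
  → clear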